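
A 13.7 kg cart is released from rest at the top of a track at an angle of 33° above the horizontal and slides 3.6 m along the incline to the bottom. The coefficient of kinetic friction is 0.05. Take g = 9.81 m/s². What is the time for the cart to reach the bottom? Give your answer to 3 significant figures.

1.21 s

The weight component along the incline is mg sin 33° = 73.198 N and the normal force is N = mg cos 33° = 112.715 N.
Friction up the slope is f = μN = 0.05 × 112.715 = 5.636 N, so the net downslope force is 73.198 − 5.636 = 67.562 N and a = 67.562 / 13.7 = 4.9315 m/s².
Starting from rest, L = ½at², so t = √(2L/a) = √(2 × 3.6 / 4.9315) = 1.2083 s.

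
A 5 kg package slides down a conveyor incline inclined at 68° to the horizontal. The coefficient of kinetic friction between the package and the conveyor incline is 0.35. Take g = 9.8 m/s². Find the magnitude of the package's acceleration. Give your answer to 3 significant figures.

7.80 m/s²

Resolving the weight along the incline: the component pulling the package down the slope is mg sin 68° = 5 × 9.8 × 0.9272 = 45.433 N, and the normal force is N = mg cos 68° = 5 × 9.8 × 0.3746 = 18.355 N.
Kinetic friction acts up the slope with magnitude f = μN = 0.35 × 18.355 = 6.424 N.
Net force along the incline is 45.433 − 6.424 = 39.009 N, so a = 39.009 / 5 = 7.8018 m/s².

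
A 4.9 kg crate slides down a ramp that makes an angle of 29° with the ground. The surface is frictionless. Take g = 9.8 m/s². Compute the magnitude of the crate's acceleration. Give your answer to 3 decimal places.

Resolving the weight along the incline: the component pulling the crate down the slope is mg sin 29° = 4.9 × 9.8 × 0.4848 = 23.280 N, and the normal force is N = mg cos 29° = 4.9 × 9.8 × 0.8746 = 41.998 N.
With no friction the net force along the incline is 23.280 N, so a = g sin 29° = 23.280 / 4.9 = 4.7510 m/s².

4.751 m/s²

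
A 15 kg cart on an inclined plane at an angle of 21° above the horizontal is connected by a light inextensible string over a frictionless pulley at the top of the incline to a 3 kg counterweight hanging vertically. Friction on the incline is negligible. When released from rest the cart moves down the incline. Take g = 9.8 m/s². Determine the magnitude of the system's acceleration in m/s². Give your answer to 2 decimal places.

For the cart on the incline: the weight component along the slope is m₁g sin 21° = 15 × 9.8 × 0.3584 = 52.685 N and the normal force is N = m₁g cos 21° = 137.236 N.
Newton's second law for the cart (down-slope positive): 52.685 − T = 15 a. For the hanging counterweight (upward positive): T − 3 × 9.8 = 3 a.
Adding the two equations eliminates T: 23.285 = 18 a, so a = 1.2936 m/s².

1.29 m/s²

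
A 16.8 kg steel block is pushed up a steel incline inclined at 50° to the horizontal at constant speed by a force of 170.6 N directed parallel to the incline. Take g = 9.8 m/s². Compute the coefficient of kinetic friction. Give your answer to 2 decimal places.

0.42

At constant speed ΣF = 0 along the incline. The applied 170.6 N acts up the slope; the weight component mg sin 50° = 126.122 N and kinetic friction μN both act down the slope.
So 170.6 = 126.122 + μ × 105.829, giving μ = (170.6 − 126.122) / 105.829 = 0.4203.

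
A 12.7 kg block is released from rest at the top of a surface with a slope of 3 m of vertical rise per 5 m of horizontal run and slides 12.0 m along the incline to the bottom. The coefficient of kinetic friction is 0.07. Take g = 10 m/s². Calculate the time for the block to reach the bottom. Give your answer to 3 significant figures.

The weight component along the incline is mg sin 30.96° = 65.341 N and the normal force is N = mg cos 30.96° = 108.902 N.
Friction up the slope is f = μN = 0.07 × 108.902 = 7.623 N, so the net downslope force is 65.341 − 7.623 = 57.718 N and a = 57.718 / 12.7 = 4.5447 m/s².
Starting from rest, L = ½at², so t = √(2L/a) = √(2 × 12.0 / 4.5447) = 2.2980 s.

2.30 s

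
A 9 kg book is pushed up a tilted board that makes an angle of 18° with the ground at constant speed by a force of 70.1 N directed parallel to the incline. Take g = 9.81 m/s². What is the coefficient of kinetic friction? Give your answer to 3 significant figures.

At constant speed ΣF = 0 along the incline. The applied 70.1 N acts up the slope; the weight component mg sin 18° = 27.283 N and kinetic friction μN both act down the slope.
So 70.1 = 27.283 + μ × 83.969, giving μ = (70.1 − 27.283) / 83.969 = 0.5099.

0.510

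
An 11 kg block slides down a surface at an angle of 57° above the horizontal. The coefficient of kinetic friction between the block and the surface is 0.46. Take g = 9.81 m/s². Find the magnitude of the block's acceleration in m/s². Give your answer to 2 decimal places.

Resolving the weight along the incline: the component pulling the block down the slope is mg sin 57° = 11 × 9.81 × 0.8387 = 90.504 N, and the normal force is N = mg cos 57° = 11 × 9.81 × 0.5446 = 58.768 N.
Kinetic friction acts up the slope with magnitude f = μN = 0.46 × 58.768 = 27.033 N.
Net force along the incline is 90.504 − 27.033 = 63.471 N, so a = 63.471 / 11 = 5.7701 m/s².

5.77 m/s²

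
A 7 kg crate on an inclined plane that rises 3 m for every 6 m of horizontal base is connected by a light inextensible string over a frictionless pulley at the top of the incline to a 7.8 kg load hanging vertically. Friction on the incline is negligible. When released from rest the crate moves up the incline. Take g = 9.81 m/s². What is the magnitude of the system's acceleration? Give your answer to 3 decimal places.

For the crate on the incline: the weight component along the slope is m₁g sin 26.57° = 7 × 9.81 × 0.4472 = 30.709 N and the normal force is N = m₁g cos 26.57° = 61.420 N.
Newton's second law for the crate (up-slope positive): T − 30.709 = 7 a. For the hanging load (downward positive): 7.8 × 9.81 − T = 7.8 a.
Adding the two equations eliminates T: 45.809 = 14.8 a, so a = 3.0952 m/s².

3.095 m/s²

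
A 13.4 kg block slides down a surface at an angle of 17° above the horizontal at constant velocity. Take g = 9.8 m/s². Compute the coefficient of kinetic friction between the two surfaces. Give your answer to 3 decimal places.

0.306

At constant velocity the net force along the incline is zero: mg sin 17° = μ mg cos 17°.
So μ = tan 17° = 0.2924 / 0.9563 = 0.3058.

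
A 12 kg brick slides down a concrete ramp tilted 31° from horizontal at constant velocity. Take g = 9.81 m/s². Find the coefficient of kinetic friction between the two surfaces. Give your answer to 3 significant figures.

At constant velocity the net force along the incline is zero: mg sin 31° = μ mg cos 31°.
So μ = tan 31° = 0.5150 / 0.8572 = 0.6008.

0.601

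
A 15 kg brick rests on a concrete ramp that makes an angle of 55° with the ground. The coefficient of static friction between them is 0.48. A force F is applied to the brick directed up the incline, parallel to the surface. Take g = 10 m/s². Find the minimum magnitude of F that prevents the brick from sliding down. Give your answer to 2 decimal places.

The normal force is N = mg cos 55° = 86.036 N. With F at its minimum the brick is on the verge of sliding down, so static friction is at its maximum μ_s N = 0.48 × 86.036 = 41.297 N and acts up the slope.
Equilibrium along the incline: F + μ_s N = mg sin 55°, so F = 122.873 − 41.297 = 81.576 N.

81.58 N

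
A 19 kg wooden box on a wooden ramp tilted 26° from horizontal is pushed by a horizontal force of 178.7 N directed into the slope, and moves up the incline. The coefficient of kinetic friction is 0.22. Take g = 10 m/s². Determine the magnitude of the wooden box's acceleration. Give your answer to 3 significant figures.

The horizontal push has components F cos 26° = 178.7 × 0.8988 = 160.616 N up the incline and F sin 26° = 178.7 × 0.4384 = 78.342 N pressing into the surface.
The normal force is therefore N = mg cos 26° + F sin 26° = 170.772 + 78.342 = 249.114 N, and kinetic friction down the slope is μN = 0.22 × 249.114 = 54.805 N.
Along the incline: F cos 26° − mg sin 26° − μN = ma, so 160.616 − 83.296 − 54.805 = 19 a, giving a = 1.1850 m/s².

1.19 m/s²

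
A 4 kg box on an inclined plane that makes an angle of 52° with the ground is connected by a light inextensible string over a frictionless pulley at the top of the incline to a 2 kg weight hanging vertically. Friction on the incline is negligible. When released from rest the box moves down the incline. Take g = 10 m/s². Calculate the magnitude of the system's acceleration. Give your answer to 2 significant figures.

1.9 m/s²

For the box on the incline: the weight component along the slope is m₁g sin 52° = 4 × 10 × 0.7880 = 31.520 N and the normal force is N = m₁g cos 52° = 24.626 N.
Newton's second law for the box (down-slope positive): 31.520 − T = 4 a. For the hanging weight (upward positive): T − 2 × 10 = 2 a.
Adding the two equations eliminates T: 11.520 = 6 a, so a = 1.9200 m/s².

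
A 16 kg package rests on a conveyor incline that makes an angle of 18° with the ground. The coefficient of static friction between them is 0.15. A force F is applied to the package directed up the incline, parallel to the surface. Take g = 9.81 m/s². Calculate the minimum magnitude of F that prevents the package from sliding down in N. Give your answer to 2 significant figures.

The normal force is N = mg cos 18° = 149.278 N. With F at its minimum the package is on the verge of sliding down, so static friction is at its maximum μ_s N = 0.15 × 149.278 = 22.392 N and acts up the slope.
Equilibrium along the incline: F + μ_s N = mg sin 18°, so F = 48.503 − 22.392 = 26.111 N.

26 N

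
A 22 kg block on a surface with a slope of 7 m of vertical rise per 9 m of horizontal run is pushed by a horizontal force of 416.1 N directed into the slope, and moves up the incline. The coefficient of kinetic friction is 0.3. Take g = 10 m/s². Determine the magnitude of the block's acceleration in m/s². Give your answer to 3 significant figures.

The horizontal push has components F cos 37.87° = 416.1 × 0.7894 = 328.469 N up the incline and F sin 37.87° = 416.1 × 0.6139 = 255.444 N pressing into the surface.
The normal force is therefore N = mg cos 37.87° + F sin 37.87° = 173.668 + 255.444 = 429.112 N, and kinetic friction down the slope is μN = 0.3 × 429.112 = 128.734 N.
Along the incline: F cos 37.87° − mg sin 37.87° − μN = ma, so 328.469 − 135.058 − 128.734 = 22 a, giving a = 2.9399 m/s².

2.94 m/s²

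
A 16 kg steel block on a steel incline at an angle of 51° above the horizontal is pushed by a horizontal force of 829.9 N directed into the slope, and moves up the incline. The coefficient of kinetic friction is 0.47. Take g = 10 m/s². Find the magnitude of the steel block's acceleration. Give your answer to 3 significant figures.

2.97 m/s²

The horizontal push has components F cos 51° = 829.9 × 0.6293 = 522.256 N up the incline and F sin 51° = 829.9 × 0.7771 = 644.915 N pressing into the surface.
The normal force is therefore N = mg cos 51° + F sin 51° = 100.688 + 644.915 = 745.603 N, and kinetic friction down the slope is μN = 0.47 × 745.603 = 350.433 N.
Along the incline: F cos 51° − mg sin 51° − μN = ma, so 522.256 − 124.336 − 350.433 = 16 a, giving a = 2.9679 m/s².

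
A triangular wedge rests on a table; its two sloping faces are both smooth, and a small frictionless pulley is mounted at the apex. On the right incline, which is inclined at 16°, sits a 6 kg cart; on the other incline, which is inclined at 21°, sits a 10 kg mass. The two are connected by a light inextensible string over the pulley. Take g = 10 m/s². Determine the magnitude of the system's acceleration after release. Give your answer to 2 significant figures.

1.2 m/s²

Resolve each weight along its own incline: the 6 kg mass has component 6 × 10 × sin 16° = 16.538 N down its slope, and the 10 kg mass has 10 × 10 × sin 21° = 35.837 N down its slope.
The 10 kg side's 35.837 N exceeds the other side's 16.538 N, so that mass slides down and the 6 kg mass slides up. Taking that direction as positive, Newton's second law for the whole system gives 35.837 − 16.538 = (6 + 10) a, so a = 19.299 / 16 = 1.2062 m/s².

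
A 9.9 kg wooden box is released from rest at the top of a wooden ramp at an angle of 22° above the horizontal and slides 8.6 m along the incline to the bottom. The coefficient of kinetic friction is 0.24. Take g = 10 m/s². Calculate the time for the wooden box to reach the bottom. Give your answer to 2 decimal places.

The weight component along the incline is mg sin 22° = 37.086 N and the normal force is N = mg cos 22° = 91.791 N.
Friction up the slope is f = μN = 0.24 × 91.791 = 22.030 N, so the net downslope force is 37.086 − 22.030 = 15.056 N and a = 15.056 / 9.9 = 1.5208 m/s².
Starting from rest, L = ½at², so t = √(2L/a) = √(2 × 8.6 / 1.5208) = 3.3630 s.

3.36 s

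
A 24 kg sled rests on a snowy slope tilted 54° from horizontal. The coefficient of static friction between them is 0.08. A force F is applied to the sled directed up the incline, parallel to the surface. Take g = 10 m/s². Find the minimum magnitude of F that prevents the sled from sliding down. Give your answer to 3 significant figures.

183 N

The normal force is N = mg cos 54° = 141.068 N. With F at its minimum the sled is on the verge of sliding down, so static friction is at its maximum μ_s N = 0.08 × 141.068 = 11.285 N and acts up the slope.
Equilibrium along the incline: F + μ_s N = mg sin 54°, so F = 194.164 − 11.285 = 182.879 N.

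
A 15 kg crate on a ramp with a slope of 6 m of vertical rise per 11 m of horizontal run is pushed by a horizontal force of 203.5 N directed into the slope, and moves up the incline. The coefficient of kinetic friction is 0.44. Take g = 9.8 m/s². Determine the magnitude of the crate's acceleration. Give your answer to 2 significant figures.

0.57 m/s²

The horizontal push has components F cos 28.61° = 203.5 × 0.8779 = 178.653 N up the incline and F sin 28.61° = 203.5 × 0.4789 = 97.456 N pressing into the surface.
The normal force is therefore N = mg cos 28.61° + F sin 28.61° = 129.051 + 97.456 = 226.507 N, and kinetic friction down the slope is μN = 0.44 × 226.507 = 99.663 N.
Along the incline: F cos 28.61° − mg sin 28.61° − μN = ma, so 178.653 − 70.398 − 99.663 = 15 a, giving a = 0.5728 m/s².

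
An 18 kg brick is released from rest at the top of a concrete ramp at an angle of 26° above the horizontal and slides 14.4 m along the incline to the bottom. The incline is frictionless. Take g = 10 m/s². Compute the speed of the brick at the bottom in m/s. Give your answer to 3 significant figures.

11.2 m/s

The weight component along the incline is mg sin 26° = 78.907 N and the normal force is N = mg cos 26° = 161.783 N.
With no friction, a = g sin 26° = 4.3837 m/s².
Starting from rest over a distance of 14.4 m, v² = 2aL = 2 × 4.3837 × 14.4 = 126.2506, so v = 11.2361 m/s.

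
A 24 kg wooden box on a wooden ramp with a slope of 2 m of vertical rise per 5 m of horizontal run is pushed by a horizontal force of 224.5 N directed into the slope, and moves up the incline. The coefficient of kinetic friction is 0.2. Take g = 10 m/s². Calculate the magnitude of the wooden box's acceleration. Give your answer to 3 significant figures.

2.42 m/s²

The horizontal push has components F cos 21.80° = 224.5 × 0.9285 = 208.448 N up the incline and F sin 21.80° = 224.5 × 0.3714 = 83.379 N pressing into the surface.
The normal force is therefore N = mg cos 21.80° + F sin 21.80° = 222.840 + 83.379 = 306.219 N, and kinetic friction down the slope is μN = 0.2 × 306.219 = 61.244 N.
Along the incline: F cos 21.80° − mg sin 21.80° − μN = ma, so 208.448 − 89.136 − 61.244 = 24 a, giving a = 2.4195 m/s².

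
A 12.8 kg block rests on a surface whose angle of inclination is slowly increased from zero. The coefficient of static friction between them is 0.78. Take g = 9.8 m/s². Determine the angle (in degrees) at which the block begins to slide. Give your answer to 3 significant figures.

At the threshold of sliding, static friction is at its maximum μ_s N and exactly balances the weight component along the incline: mg sin θ = μ_s mg cos θ.
Hence tan θ = μ_s = 0.78, so θ = arctan(0.78) = 37.9542°.

38.0°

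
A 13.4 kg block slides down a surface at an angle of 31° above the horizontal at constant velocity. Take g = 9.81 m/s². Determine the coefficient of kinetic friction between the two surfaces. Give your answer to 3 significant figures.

0.601

At constant velocity the net force along the incline is zero: mg sin 31° = μ mg cos 31°.
So μ = tan 31° = 0.5150 / 0.8572 = 0.6008.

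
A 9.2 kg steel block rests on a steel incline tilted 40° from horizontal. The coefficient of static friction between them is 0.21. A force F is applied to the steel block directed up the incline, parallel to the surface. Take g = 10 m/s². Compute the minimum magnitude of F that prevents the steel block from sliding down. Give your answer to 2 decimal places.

44.34 N

The normal force is N = mg cos 40° = 70.476 N. With F at its minimum the steel block is on the verge of sliding down, so static friction is at its maximum μ_s N = 0.21 × 70.476 = 14.800 N and acts up the slope.
Equilibrium along the incline: F + μ_s N = mg sin 40°, so F = 59.136 − 14.800 = 44.336 N.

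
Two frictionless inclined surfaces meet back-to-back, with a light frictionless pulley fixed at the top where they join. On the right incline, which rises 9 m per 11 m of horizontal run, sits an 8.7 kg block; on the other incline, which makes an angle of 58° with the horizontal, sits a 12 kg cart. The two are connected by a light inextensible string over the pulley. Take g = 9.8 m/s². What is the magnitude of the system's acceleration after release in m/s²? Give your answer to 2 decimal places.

2.21 m/s²

Resolve each weight along its own incline: the 8.7 kg mass has component 8.7 × 9.8 × sin 39.29° = 53.990 N down its slope, and the 12 kg mass has 12 × 9.8 × sin 58° = 99.730 N down its slope.
The 12 kg side's 99.730 N exceeds the other side's 53.990 N, so that mass slides down and the 8.7 kg mass slides up. Taking that direction as positive, Newton's second law for the whole system gives 99.730 − 53.990 = (8.7 + 12) a, so a = 45.740 / 20.7 = 2.2097 m/s².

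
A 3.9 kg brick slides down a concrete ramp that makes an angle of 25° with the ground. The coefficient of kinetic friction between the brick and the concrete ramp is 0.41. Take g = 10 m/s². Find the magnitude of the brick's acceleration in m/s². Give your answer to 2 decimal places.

0.51 m/s²

Resolving the weight along the incline: the component pulling the brick down the slope is mg sin 25° = 3.9 × 10 × 0.4226 = 16.481 N, and the normal force is N = mg cos 25° = 3.9 × 10 × 0.9063 = 35.346 N.
Kinetic friction acts up the slope with magnitude f = μN = 0.41 × 35.346 = 14.492 N.
Net force along the incline is 16.481 − 14.492 = 1.989 N, so a = 1.989 / 3.9 = 0.5100 m/s².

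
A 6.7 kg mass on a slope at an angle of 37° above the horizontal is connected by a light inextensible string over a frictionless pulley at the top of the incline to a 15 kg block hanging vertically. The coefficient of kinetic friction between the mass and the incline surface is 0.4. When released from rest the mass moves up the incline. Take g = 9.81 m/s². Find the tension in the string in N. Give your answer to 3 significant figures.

87.3 N

For the mass on the incline: the weight component along the slope is m₁g sin 37° = 6.7 × 9.81 × 0.6018 = 39.555 N and the normal force is N = m₁g cos 37° = 52.492 N.
Kinetic friction opposes the mass's motion up the incline: f = μN = 0.4 × 52.492 = 20.997 N acting down the slope.
Newton's second law for the mass (up-slope positive): T − 39.555 − 20.997 = 6.7 a. For the hanging block (downward positive): 15 × 9.81 − T = 15 a.
Adding the two equations eliminates T: 86.598 = 21.7 a, so a = 3.9907 m/s².
Then from the hanging block's equation, T = 15 × (9.81 − 3.9907) = 87.290 N.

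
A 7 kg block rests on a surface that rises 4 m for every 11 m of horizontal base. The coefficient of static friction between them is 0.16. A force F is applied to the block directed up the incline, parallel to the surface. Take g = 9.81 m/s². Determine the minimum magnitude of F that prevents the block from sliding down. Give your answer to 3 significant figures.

13.1 N

The normal force is N = mg cos 19.98° = 64.536 N. With F at its minimum the block is on the verge of sliding down, so static friction is at its maximum μ_s N = 0.16 × 64.536 = 10.326 N and acts up the slope.
Equilibrium along the incline: F + μ_s N = mg sin 19.98°, so F = 23.467 − 10.326 = 13.141 N.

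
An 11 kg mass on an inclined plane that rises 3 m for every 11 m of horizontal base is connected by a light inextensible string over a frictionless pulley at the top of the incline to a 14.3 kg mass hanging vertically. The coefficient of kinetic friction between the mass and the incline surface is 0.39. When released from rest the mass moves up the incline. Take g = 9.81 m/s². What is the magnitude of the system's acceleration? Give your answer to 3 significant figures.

2.82 m/s²

For the mass on the incline: the weight component along the slope is m₁g sin 15.26° = 11 × 9.81 × 0.2631 = 28.391 N and the normal force is N = m₁g cos 15.26° = 104.108 N.
Kinetic friction opposes the mass's motion up the incline: f = μN = 0.39 × 104.108 = 40.602 N acting down the slope.
Newton's second law for the mass (up-slope positive): T − 28.391 − 40.602 = 11 a. For the hanging mass (downward positive): 14.3 × 9.81 − T = 14.3 a.
Adding the two equations eliminates T: 71.290 = 25.3 a, so a = 2.8178 m/s².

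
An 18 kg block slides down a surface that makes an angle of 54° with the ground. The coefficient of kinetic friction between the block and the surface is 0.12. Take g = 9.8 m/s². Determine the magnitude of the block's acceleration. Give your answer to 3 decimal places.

7.237 m/s²

Resolving the weight along the incline: the component pulling the block down the slope is mg sin 54° = 18 × 9.8 × 0.8090 = 142.708 N, and the normal force is N = mg cos 54° = 18 × 9.8 × 0.5878 = 103.688 N.
Kinetic friction acts up the slope with magnitude f = μN = 0.12 × 103.688 = 12.443 N.
Net force along the incline is 142.708 − 12.443 = 130.265 N, so a = 130.265 / 18 = 7.2369 m/s².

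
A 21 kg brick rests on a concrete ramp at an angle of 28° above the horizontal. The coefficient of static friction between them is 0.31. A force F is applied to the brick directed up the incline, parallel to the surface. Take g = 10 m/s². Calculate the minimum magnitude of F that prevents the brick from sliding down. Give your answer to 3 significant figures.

The normal force is N = mg cos 28° = 185.419 N. With F at its minimum the brick is on the verge of sliding down, so static friction is at its maximum μ_s N = 0.31 × 185.419 = 57.480 N and acts up the slope.
Equilibrium along the incline: F + μ_s N = mg sin 28°, so F = 98.589 − 57.480 = 41.109 N.

41.1 N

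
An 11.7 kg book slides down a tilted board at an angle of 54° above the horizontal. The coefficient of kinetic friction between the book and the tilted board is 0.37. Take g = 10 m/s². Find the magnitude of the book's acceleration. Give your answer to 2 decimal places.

5.92 m/s²

Resolving the weight along the incline: the component pulling the book down the slope is mg sin 54° = 11.7 × 10 × 0.8090 = 94.653 N, and the normal force is N = mg cos 54° = 11.7 × 10 × 0.5878 = 68.773 N.
Kinetic friction acts up the slope with magnitude f = μN = 0.37 × 68.773 = 25.446 N.
Net force along the incline is 94.653 − 25.446 = 69.207 N, so a = 69.207 / 11.7 = 5.9151 m/s².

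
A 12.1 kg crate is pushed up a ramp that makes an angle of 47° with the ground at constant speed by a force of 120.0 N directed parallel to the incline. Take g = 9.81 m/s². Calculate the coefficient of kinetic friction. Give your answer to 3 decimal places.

0.410

At constant speed ΣF = 0 along the incline. The applied 120.0 N acts up the slope; the weight component mg sin 47° = 86.812 N and kinetic friction μN both act down the slope.
So 120.0 = 86.812 + μ × 80.954, giving μ = (120.0 − 86.812) / 80.954 = 0.4100.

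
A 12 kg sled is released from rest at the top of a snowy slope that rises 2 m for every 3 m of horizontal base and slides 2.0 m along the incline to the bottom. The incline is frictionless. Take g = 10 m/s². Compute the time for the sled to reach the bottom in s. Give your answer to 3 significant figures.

The weight component along the incline is mg sin 33.69° = 66.564 N and the normal force is N = mg cos 33.69° = 99.846 N.
With no friction, a = g sin 33.69° = 5.5470 m/s².
Starting from rest, L = ½at², so t = √(2L/a) = √(2 × 2.0 / 5.5470) = 0.8492 s.

0.849 s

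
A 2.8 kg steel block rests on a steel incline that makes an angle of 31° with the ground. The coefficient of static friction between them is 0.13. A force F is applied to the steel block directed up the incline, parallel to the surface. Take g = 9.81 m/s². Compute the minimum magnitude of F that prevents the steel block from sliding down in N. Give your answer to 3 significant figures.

11.1 N

The normal force is N = mg cos 31° = 23.545 N. With F at its minimum the steel block is on the verge of sliding down, so static friction is at its maximum μ_s N = 0.13 × 23.545 = 3.061 N and acts up the slope.
Equilibrium along the incline: F + μ_s N = mg sin 31°, so F = 14.147 − 3.061 = 11.086 N.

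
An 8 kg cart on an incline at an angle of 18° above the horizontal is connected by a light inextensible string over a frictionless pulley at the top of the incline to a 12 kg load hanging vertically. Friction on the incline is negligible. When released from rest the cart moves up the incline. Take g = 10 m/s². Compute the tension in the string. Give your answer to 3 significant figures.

For the cart on the incline: the weight component along the slope is m₁g sin 18° = 8 × 10 × 0.3090 = 24.720 N and the normal force is N = m₁g cos 18° = 76.085 N.
Newton's second law for the cart (up-slope positive): T − 24.720 = 8 a. For the hanging load (downward positive): 12 × 10 − T = 12 a.
Adding the two equations eliminates T: 95.280 = 20 a, so a = 4.7640 m/s².
Then from the hanging load's equation, T = 12 × (10 − 4.7640) = 62.832 N.

62.8 N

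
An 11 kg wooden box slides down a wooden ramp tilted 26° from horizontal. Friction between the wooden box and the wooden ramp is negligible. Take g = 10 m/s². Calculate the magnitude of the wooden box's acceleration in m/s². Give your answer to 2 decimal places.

Resolving the weight along the incline: the component pulling the wooden box down the slope is mg sin 26° = 11 × 10 × 0.4384 = 48.224 N, and the normal force is N = mg cos 26° = 11 × 10 × 0.8988 = 98.868 N.
With no friction the net force along the incline is 48.224 N, so a = g sin 26° = 48.224 / 11 = 4.3840 m/s².

4.38 m/s²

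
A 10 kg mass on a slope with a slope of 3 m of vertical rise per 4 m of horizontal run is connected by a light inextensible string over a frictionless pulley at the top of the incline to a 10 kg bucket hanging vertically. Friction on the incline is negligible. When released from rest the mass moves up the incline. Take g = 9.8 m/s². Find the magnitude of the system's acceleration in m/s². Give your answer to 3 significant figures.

For the mass on the incline: the weight component along the slope is m₁g sin 36.87° = 10 × 9.8 × 0.6000 = 58.800 N and the normal force is N = m₁g cos 36.87° = 78.400 N.
Newton's second law for the mass (up-slope positive): T − 58.800 = 10 a. For the hanging bucket (downward positive): 10 × 9.8 − T = 10 a.
Adding the two equations eliminates T: 39.200 = 20 a, so a = 1.9600 m/s².

1.96 m/s²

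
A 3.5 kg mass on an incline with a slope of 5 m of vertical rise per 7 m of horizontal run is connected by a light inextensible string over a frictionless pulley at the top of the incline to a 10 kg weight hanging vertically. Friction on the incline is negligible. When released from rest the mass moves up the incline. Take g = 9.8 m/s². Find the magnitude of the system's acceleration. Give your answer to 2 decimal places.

For the mass on the incline: the weight component along the slope is m₁g sin 35.54° = 3.5 × 9.8 × 0.5812 = 19.935 N and the normal force is N = m₁g cos 35.54° = 27.911 N.
Newton's second law for the mass (up-slope positive): T − 19.935 = 3.5 a. For the hanging weight (downward positive): 10 × 9.8 − T = 10 a.
Adding the two equations eliminates T: 78.065 = 13.5 a, so a = 5.7826 m/s².

5.78 m/s²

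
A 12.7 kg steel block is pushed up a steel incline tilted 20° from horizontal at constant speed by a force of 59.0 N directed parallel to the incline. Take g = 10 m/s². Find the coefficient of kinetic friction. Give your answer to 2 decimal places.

At constant speed ΣF = 0 along the incline. The applied 59.0 N acts up the slope; the weight component mg sin 20° = 43.437 N and kinetic friction μN both act down the slope.
So 59.0 = 43.437 + μ × 119.341, giving μ = (59.0 − 43.437) / 119.341 = 0.1304.

0.13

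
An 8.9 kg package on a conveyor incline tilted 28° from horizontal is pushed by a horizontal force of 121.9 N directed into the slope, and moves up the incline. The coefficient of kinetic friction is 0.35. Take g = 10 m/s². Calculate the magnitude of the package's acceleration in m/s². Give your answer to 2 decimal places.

2.06 m/s²

The horizontal push has components F cos 28° = 121.9 × 0.8829 = 107.626 N up the incline and F sin 28° = 121.9 × 0.4695 = 57.232 N pressing into the surface.
The normal force is therefore N = mg cos 28° + F sin 28° = 78.578 + 57.232 = 135.810 N, and kinetic friction down the slope is μN = 0.35 × 135.810 = 47.533 N.
Along the incline: F cos 28° − mg sin 28° − μN = ma, so 107.626 − 41.785 − 47.533 = 8.9 a, giving a = 2.0571 m/s².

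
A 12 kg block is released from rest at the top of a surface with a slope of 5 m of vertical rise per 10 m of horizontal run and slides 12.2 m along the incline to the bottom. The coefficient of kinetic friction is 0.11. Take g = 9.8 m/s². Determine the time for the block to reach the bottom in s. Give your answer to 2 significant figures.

The weight component along the incline is mg sin 26.57° = 52.592 N and the normal force is N = mg cos 26.57° = 105.185 N.
Friction up the slope is f = μN = 0.11 × 105.185 = 11.570 N, so the net downslope force is 52.592 − 11.570 = 41.022 N and a = 41.022 / 12 = 3.4185 m/s².
Starting from rest, L = ½at², so t = √(2L/a) = √(2 × 12.2 / 3.4185) = 2.6716 s.

2.7 s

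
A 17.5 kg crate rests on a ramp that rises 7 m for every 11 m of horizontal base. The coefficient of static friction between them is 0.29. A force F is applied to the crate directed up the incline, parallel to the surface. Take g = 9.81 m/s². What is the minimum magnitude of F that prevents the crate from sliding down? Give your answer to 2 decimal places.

The normal force is N = mg cos 32.47° = 144.836 N. With F at its minimum the crate is on the verge of sliding down, so static friction is at its maximum μ_s N = 0.29 × 144.836 = 42.002 N and acts up the slope.
Equilibrium along the incline: F + μ_s N = mg sin 32.47°, so F = 92.168 − 42.002 = 50.166 N.

50.17 N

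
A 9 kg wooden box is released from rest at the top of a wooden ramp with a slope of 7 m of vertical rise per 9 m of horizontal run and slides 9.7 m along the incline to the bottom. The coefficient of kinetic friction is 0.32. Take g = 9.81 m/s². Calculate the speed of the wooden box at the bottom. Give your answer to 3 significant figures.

8.29 m/s

The weight component along the incline is mg sin 37.87° = 54.205 N and the normal force is N = mg cos 37.87° = 69.692 N.
Friction up the slope is f = μN = 0.32 × 69.692 = 22.301 N, so the net downslope force is 54.205 − 22.301 = 31.904 N and a = 31.904 / 9 = 3.5449 m/s².
Starting from rest over a distance of 9.7 m, v² = 2aL = 2 × 3.5449 × 9.7 = 68.7711, so v = 8.2928 m/s.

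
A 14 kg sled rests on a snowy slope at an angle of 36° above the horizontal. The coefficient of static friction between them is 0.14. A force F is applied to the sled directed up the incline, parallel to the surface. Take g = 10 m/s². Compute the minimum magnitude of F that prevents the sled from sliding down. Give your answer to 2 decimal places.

The normal force is N = mg cos 36° = 113.262 N. With F at its minimum the sled is on the verge of sliding down, so static friction is at its maximum μ_s N = 0.14 × 113.262 = 15.857 N and acts up the slope.
Equilibrium along the incline: F + μ_s N = mg sin 36°, so F = 82.290 − 15.857 = 66.433 N.

66.43 N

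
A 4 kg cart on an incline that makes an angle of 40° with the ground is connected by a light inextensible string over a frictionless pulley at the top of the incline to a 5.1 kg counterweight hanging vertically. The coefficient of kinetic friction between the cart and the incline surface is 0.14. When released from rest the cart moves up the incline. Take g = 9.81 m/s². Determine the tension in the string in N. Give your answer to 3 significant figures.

38.5 N

For the cart on the incline: the weight component along the slope is m₁g sin 40° = 4 × 9.81 × 0.6428 = 25.223 N and the normal force is N = m₁g cos 40° = 30.060 N.
Kinetic friction opposes the cart's motion up the incline: f = μN = 0.14 × 30.060 = 4.208 N acting down the slope.
Newton's second law for the cart (up-slope positive): T − 25.223 − 4.208 = 4 a. For the hanging counterweight (downward positive): 5.1 × 9.81 − T = 5.1 a.
Adding the two equations eliminates T: 20.600 = 9.1 a, so a = 2.2637 m/s².
Then from the hanging counterweight's equation, T = 5.1 × (9.81 − 2.2637) = 38.486 N.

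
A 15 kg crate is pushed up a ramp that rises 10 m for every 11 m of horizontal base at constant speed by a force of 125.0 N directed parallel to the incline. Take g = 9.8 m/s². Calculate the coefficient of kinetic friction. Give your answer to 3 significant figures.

At constant speed ΣF = 0 along the incline. The applied 125.0 N acts up the slope; the weight component mg sin 42.27° = 98.883 N and kinetic friction μN both act down the slope.
So 125.0 = 98.883 + μ × 108.771, giving μ = (125.0 − 98.883) / 108.771 = 0.2401.

0.240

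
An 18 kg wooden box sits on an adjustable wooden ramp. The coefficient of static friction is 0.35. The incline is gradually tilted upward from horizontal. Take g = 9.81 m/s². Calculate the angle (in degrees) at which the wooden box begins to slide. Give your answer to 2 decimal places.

At the threshold of sliding, static friction is at its maximum μ_s N and exactly balances the weight component along the incline: mg sin θ = μ_s mg cos θ.
Hence tan θ = μ_s = 0.35, so θ = arctan(0.35) = 19.2900°.

19.29°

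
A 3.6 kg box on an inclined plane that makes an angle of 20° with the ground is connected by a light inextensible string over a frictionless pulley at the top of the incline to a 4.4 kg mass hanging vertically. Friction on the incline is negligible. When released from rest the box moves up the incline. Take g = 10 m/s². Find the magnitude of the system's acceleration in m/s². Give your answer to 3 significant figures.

3.96 m/s²

For the box on the incline: the weight component along the slope is m₁g sin 20° = 3.6 × 10 × 0.3420 = 12.312 N and the normal force is N = m₁g cos 20° = 33.829 N.
Newton's second law for the box (up-slope positive): T − 12.312 = 3.6 a. For the hanging mass (downward positive): 4.4 × 10 − T = 4.4 a.
Adding the two equations eliminates T: 31.688 = 8 a, so a = 3.9610 m/s².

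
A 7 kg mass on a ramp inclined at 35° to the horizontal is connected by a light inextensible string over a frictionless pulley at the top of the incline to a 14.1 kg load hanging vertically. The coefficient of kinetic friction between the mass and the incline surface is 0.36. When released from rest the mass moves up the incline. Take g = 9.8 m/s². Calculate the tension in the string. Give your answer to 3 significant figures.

85.7 N

For the mass on the incline: the weight component along the slope is m₁g sin 35° = 7 × 9.8 × 0.5736 = 39.349 N and the normal force is N = m₁g cos 35° = 56.194 N.
Kinetic friction opposes the mass's motion up the incline: f = μN = 0.36 × 56.194 = 20.230 N acting down the slope.
Newton's second law for the mass (up-slope positive): T − 39.349 − 20.230 = 7 a. For the hanging load (downward positive): 14.1 × 9.8 − T = 14.1 a.
Adding the two equations eliminates T: 78.601 = 21.1 a, so a = 3.7252 m/s².
Then from the hanging load's equation, T = 14.1 × (9.8 − 3.7252) = 85.655 N.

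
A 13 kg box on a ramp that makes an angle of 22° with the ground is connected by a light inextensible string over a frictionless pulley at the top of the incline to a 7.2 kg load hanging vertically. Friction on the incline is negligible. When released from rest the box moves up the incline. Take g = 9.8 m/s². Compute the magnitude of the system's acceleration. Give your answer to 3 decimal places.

1.130 m/s²

For the box on the incline: the weight component along the slope is m₁g sin 22° = 13 × 9.8 × 0.3746 = 47.724 N and the normal force is N = m₁g cos 22° = 118.123 N.
Newton's second law for the box (up-slope positive): T − 47.724 = 13 a. For the hanging load (downward positive): 7.2 × 9.8 − T = 7.2 a.
Adding the two equations eliminates T: 22.836 = 20.2 a, so a = 1.1305 m/s².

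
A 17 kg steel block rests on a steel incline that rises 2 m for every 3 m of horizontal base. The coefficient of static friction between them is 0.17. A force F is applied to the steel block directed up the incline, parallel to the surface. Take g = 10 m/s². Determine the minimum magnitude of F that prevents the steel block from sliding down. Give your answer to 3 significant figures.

70.3 N

The normal force is N = mg cos 33.69° = 141.449 N. With F at its minimum the steel block is on the verge of sliding down, so static friction is at its maximum μ_s N = 0.17 × 141.449 = 24.046 N and acts up the slope.
Equilibrium along the incline: F + μ_s N = mg sin 33.69°, so F = 94.299 − 24.046 = 70.253 N.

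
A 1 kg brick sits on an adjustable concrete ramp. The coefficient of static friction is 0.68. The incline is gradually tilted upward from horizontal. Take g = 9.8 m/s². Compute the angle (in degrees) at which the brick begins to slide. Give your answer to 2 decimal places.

34.22°

At the threshold of sliding, static friction is at its maximum μ_s N and exactly balances the weight component along the incline: mg sin θ = μ_s mg cos θ.
Hence tan θ = μ_s = 0.68, so θ = arctan(0.68) = 34.2157°.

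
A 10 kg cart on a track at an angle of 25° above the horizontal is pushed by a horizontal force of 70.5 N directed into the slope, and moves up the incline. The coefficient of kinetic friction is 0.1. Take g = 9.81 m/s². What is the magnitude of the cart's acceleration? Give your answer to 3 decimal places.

1.057 m/s²

The horizontal push has components F cos 25° = 70.5 × 0.9063 = 63.894 N up the incline and F sin 25° = 70.5 × 0.4226 = 29.793 N pressing into the surface.
The normal force is therefore N = mg cos 25° + F sin 25° = 88.908 + 29.793 = 118.701 N, and kinetic friction down the slope is μN = 0.1 × 118.701 = 11.870 N.
Along the incline: F cos 25° − mg sin 25° − μN = ma, so 63.894 − 41.457 − 11.870 = 10 a, giving a = 1.0567 m/s².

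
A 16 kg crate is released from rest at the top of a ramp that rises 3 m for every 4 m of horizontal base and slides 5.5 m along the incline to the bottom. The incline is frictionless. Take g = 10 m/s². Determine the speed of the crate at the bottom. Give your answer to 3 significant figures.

8.12 m/s

The weight component along the incline is mg sin 36.87° = 96.000 N and the normal force is N = mg cos 36.87° = 128.000 N.
With no friction, a = g sin 36.87° = 6.0000 m/s².
Starting from rest over a distance of 5.5 m, v² = 2aL = 2 × 6.0000 × 5.5 = 66.0000, so v = 8.1240 m/s.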